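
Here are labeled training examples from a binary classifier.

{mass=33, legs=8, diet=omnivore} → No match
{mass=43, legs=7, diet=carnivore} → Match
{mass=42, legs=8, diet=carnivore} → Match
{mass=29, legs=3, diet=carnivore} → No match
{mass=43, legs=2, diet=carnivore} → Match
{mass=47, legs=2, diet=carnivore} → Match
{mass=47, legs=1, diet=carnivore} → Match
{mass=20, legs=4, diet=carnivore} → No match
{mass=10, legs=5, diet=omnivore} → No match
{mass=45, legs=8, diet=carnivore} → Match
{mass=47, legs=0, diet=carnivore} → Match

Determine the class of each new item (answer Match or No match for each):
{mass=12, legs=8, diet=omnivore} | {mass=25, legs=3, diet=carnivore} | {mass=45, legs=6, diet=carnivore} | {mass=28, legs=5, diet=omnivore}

No match, No match, Match, No match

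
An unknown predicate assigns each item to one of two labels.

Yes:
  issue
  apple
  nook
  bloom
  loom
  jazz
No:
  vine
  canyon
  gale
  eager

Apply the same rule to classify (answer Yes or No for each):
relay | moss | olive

The pattern is that an item is 'Yes' exactly when: has a double letter.

No, Yes, No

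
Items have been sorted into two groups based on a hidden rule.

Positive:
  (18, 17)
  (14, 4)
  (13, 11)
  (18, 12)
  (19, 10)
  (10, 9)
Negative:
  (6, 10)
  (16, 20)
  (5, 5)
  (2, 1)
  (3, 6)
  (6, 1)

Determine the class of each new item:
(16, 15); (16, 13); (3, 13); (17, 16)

All 'Positive' examples share one property — first > second AND sum ≥ 9 — and every 'Negative' example lacks it.
(16, 15): 16 > 15, 16+15 = 31, meets the rule → Positive.
(16, 13): 16 > 13, 16+13 = 29, meets the rule → Positive.
(3, 13): 3 < 13, 3+13 = 16, does not pass → Negative.
(17, 16): 17 > 16, 17+16 = 33, meets the rule → Positive.

Positive, Positive, Negative, Positive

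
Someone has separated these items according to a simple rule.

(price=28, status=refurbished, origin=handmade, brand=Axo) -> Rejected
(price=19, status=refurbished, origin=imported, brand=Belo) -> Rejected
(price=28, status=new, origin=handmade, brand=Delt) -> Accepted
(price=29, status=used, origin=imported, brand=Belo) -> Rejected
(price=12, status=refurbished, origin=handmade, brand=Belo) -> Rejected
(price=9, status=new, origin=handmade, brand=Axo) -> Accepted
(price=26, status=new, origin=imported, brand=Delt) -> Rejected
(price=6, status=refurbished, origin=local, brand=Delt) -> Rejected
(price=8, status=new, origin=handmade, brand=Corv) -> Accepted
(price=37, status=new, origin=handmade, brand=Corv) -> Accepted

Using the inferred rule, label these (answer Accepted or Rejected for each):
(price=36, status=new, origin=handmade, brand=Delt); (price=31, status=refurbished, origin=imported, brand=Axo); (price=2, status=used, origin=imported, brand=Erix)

Accepted, Rejected, Rejected

The distinguishing property — origin is handmade AND status is new — holds for all the 'Accepted' cases and none of the 'Rejected' cases.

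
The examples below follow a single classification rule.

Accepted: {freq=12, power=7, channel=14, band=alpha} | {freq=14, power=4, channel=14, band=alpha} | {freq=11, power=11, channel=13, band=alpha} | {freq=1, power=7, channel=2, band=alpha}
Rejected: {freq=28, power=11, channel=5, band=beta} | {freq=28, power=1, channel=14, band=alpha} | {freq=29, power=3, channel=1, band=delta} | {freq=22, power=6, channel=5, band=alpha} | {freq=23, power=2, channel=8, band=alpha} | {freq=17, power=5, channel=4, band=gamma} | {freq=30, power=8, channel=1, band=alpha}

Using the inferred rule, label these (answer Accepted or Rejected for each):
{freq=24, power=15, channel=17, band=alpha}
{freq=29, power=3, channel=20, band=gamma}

Rejected, Rejected

The rule appears to be: freq ≤ 14.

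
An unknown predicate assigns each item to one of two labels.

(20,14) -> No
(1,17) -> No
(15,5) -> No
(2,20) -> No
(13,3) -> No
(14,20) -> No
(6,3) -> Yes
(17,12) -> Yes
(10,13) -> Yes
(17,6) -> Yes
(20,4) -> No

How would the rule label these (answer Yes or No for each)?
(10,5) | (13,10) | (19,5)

Yes, Yes, No

The pattern is that an item is 'Yes' exactly when: sum is odd.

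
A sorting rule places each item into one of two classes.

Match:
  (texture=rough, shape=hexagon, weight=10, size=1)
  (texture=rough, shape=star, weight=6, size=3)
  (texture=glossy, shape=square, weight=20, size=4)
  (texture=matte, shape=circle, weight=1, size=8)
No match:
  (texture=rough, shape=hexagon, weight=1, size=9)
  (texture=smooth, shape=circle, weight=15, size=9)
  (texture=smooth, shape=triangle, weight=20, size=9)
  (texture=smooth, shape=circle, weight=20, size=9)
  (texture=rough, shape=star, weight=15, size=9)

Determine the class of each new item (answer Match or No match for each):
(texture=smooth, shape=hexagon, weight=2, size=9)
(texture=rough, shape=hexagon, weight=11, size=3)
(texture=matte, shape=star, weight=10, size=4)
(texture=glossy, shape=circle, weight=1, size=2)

The pattern is that an item is 'Match' exactly when: size ≤ 8.

No match, Match, Match, Match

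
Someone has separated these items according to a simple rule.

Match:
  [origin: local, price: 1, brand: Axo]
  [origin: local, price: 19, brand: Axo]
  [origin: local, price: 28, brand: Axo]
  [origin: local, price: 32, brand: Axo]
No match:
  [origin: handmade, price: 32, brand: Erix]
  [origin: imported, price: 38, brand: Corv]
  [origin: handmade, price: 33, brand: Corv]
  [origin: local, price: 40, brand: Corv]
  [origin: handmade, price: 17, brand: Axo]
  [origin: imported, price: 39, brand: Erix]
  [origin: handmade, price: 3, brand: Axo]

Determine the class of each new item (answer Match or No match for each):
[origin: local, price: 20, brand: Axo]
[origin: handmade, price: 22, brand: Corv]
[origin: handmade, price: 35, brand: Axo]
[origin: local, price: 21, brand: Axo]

The classifier is using: origin is local AND brand is Axo.
Match: [origin: local, price: 20, brand: Axo], since origin is local, brand is Axo.
No match: [origin: handmade, price: 22, brand: Corv], since origin is handmade, brand is Corv.
No match: [origin: handmade, price: 35, brand: Axo], since origin is handmade, brand is Axo.
Match: [origin: local, price: 21, brand: Axo], since origin is local, brand is Axo.

Match, No match, No match, Match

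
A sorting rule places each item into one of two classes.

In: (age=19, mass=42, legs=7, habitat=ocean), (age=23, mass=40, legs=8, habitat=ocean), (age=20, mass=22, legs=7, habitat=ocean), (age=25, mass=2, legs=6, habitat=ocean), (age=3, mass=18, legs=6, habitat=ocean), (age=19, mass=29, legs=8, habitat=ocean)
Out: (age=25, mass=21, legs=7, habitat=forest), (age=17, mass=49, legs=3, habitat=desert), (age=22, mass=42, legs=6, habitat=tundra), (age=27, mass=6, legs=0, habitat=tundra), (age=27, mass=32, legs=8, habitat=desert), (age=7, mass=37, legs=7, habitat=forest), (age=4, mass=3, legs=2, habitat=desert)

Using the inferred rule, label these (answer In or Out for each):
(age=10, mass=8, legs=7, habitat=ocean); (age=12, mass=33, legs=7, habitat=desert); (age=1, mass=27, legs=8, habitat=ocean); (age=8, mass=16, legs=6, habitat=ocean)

In, Out, In, In

Comparing the two groups points to one rule — habitat is ocean.
(age=10, mass=8, legs=7, habitat=ocean) → habitat is ocean → In. (age=12, mass=33, legs=7, habitat=desert) → habitat is desert → Out. (age=1, mass=27, legs=8, habitat=ocean) → habitat is ocean → In. (age=8, mass=16, legs=6, habitat=ocean) → habitat is ocean → In.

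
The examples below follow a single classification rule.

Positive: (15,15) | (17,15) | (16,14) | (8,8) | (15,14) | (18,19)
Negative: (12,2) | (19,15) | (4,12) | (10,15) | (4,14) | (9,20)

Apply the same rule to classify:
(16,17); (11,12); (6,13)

Positive, Positive, Negative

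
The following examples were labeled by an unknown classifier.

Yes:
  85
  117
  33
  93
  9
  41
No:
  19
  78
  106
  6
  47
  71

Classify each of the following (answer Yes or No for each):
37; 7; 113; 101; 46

Yes, No, Yes, Yes, No

The classifier is using: ≡ 1 (mod 4).
37: 37 mod 4 = 1, qualifies → Yes. 7: 7 mod 4 = 3, doesn't qualify → No. 113: 113 mod 4 = 1, qualifies → Yes. 101: 101 mod 4 = 1, qualifies → Yes. 46: 46 mod 4 = 2, doesn't qualify → No.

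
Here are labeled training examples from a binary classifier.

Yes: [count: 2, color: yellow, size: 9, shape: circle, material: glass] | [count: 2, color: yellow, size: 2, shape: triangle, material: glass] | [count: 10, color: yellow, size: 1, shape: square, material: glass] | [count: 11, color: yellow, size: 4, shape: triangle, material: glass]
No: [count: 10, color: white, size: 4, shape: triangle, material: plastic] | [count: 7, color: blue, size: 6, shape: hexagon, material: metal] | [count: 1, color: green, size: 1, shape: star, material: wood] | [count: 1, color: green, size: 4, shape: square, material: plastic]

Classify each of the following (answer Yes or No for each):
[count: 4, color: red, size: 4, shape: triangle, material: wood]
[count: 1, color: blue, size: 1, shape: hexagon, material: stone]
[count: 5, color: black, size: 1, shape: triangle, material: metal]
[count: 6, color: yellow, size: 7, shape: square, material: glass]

No, No, No, Yes

All 'Yes' examples share one property — color is yellow — and every 'No' example lacks it.
No: [count: 4, color: red, size: 4, shape: triangle, material: wood], since color is red. No: [count: 1, color: blue, size: 1, shape: hexagon, material: stone], since color is blue. No: [count: 5, color: black, size: 1, shape: triangle, material: metal], since color is black. Yes: [count: 6, color: yellow, size: 7, shape: square, material: glass], since color is yellow.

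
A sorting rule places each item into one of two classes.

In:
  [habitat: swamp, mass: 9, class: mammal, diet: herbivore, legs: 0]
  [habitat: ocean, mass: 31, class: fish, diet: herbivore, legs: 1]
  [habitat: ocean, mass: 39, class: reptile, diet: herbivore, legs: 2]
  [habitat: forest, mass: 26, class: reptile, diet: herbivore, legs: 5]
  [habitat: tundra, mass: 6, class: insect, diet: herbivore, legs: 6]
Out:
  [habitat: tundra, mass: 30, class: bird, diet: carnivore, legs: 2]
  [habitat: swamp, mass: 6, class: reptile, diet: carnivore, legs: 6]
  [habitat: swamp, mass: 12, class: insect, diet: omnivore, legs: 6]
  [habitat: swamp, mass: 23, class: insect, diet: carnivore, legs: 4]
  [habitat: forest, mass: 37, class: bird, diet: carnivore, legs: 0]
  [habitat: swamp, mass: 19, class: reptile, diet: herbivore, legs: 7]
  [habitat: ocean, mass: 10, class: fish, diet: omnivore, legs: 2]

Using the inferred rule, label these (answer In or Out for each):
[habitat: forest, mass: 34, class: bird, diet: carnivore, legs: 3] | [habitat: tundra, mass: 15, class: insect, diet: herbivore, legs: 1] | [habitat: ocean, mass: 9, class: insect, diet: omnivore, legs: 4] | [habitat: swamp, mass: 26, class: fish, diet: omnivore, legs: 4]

Out, In, Out, Out

The pattern is that an item is 'In' exactly when: diet is herbivore AND legs ≤ 6.
[habitat: forest, mass: 34, class: bird, diet: carnivore, legs: 3] → diet is carnivore, legs = 3 → Out. [habitat: tundra, mass: 15, class: insect, diet: herbivore, legs: 1] → diet is herbivore, legs = 1 → In. [habitat: ocean, mass: 9, class: insect, diet: omnivore, legs: 4] → diet is omnivore, legs = 4 → Out. [habitat: swamp, mass: 26, class: fish, diet: omnivore, legs: 4] → diet is omnivore, legs = 4 → Out.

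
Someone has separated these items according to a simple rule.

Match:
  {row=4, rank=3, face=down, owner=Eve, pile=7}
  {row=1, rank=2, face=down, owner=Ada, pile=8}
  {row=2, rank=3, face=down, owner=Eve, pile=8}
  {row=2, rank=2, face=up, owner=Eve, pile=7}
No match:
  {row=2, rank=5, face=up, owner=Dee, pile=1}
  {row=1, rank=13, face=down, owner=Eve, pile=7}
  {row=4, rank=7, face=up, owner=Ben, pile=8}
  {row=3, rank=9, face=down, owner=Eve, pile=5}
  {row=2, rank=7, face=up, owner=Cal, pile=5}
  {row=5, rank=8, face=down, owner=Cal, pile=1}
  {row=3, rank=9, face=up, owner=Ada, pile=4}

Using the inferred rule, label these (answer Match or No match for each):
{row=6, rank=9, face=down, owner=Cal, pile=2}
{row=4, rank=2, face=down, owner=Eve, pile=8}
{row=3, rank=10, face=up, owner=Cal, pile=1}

No match, Match, No match

All 'Match' examples share one property — rank ≤ 3 — and every 'No match' example lacks it.
{row=6, rank=9, face=down, owner=Cal, pile=2}: rank = 9 — doesn't match, so No match.
{row=4, rank=2, face=down, owner=Eve, pile=8}: rank = 2 — satisfies this, so Match.
{row=3, rank=10, face=up, owner=Cal, pile=1}: rank = 10 — doesn't match, so No match.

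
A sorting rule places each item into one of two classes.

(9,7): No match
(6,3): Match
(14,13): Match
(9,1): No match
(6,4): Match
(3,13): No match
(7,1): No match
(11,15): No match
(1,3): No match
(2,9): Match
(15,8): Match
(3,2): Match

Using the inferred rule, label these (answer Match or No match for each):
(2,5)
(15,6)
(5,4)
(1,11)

Match, Match, Match, No match

The classifier is using: product is even.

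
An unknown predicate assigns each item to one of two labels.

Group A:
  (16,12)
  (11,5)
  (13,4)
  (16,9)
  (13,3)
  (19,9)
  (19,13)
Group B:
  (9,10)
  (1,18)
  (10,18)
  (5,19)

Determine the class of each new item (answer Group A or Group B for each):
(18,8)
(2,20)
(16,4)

Group A, Group B, Group A

The pattern is that an item is 'Group A' exactly when: first > second.
Group A: (18,8), since 18 > 8.
Group B: (2,20), since 2 < 20.
Group A: (16,4), since 16 > 4.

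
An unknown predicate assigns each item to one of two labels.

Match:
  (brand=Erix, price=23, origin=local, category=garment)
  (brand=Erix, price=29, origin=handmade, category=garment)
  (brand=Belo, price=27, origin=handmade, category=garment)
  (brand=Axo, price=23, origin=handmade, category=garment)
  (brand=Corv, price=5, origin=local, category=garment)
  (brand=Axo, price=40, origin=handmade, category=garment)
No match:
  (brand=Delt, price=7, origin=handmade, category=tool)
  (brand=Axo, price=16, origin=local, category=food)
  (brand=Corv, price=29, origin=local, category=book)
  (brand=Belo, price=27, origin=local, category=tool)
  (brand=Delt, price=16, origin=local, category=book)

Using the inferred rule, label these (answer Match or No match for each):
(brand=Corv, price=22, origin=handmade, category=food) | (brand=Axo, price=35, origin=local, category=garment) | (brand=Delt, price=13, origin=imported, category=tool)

No match, Match, No match

Looking at the examples, the only property every 'Match' case has and every 'No match' case lacks is: category is garment.
(brand=Corv, price=22, origin=handmade, category=food) — category is food, hence No match.
(brand=Axo, price=35, origin=local, category=garment) — category is garment, hence Match.
(brand=Delt, price=13, origin=imported, category=tool) — category is tool, hence No match.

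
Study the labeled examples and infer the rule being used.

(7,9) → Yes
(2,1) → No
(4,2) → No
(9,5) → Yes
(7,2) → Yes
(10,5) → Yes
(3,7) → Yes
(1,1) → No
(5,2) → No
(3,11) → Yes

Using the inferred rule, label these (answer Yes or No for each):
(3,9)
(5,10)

The simplest hypothesis consistent with all the labels is: sum ≥ 9.
(3,9) — 3+9 = 12, hence Yes.
(5,10) — 5+10 = 15, hence Yes.

Yes, Yes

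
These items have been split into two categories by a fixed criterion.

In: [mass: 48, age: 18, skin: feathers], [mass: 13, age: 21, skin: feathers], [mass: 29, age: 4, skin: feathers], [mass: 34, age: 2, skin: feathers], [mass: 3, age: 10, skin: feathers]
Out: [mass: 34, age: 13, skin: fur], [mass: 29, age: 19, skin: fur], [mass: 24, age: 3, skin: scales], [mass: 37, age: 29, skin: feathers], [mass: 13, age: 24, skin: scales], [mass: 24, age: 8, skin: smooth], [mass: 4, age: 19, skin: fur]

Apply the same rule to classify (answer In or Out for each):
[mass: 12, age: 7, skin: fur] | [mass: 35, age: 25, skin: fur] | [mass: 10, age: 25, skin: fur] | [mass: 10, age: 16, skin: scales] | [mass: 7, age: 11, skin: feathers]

Out, Out, Out, Out, In

Every 'In' example satisfies: skin is feathers AND age ≤ 21. None of the 'Out' examples do.
[mass: 12, age: 7, skin: fur]: skin is fur, age = 7, doesn't qualify → Out. [mass: 35, age: 25, skin: fur]: skin is fur, age = 25, doesn't qualify → Out. [mass: 10, age: 25, skin: fur]: skin is fur, age = 25, doesn't qualify → Out. [mass: 10, age: 16, skin: scales]: skin is scales, age = 16, doesn't qualify → Out. [mass: 7, age: 11, skin: feathers]: skin is feathers, age = 11, checks out → In.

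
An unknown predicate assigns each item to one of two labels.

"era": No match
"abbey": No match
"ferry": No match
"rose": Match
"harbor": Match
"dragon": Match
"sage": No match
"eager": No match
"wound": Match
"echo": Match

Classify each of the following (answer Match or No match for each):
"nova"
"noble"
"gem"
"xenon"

Match, Match, No match, Match

Looking at the examples, the only property every 'Match' case has and every 'No match' case lacks is: contains 'o'.
"nova" → has 'o' → Match.
"noble" → has 'o' → Match.
"gem" → no 'o' → No match.
"xenon" → has 'o' → Match.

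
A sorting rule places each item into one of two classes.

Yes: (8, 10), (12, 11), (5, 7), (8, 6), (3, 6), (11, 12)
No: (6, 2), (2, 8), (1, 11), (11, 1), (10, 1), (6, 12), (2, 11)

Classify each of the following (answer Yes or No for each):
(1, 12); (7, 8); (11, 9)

All 'Yes' examples share one property — |first − second| ≤ 3 — and every 'No' example lacks it.
No: (1, 12), since |1−12| = 11. Yes: (7, 8), since |7−8| = 1. Yes: (11, 9), since |11−9| = 2.

No, Yes, Yes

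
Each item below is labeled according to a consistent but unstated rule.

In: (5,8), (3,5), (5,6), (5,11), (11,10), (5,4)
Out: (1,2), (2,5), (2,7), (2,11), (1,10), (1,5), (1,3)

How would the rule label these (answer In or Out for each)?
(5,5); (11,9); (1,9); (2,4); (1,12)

In, In, Out, Out, Out

Rule: first ≥ 3. This holds for each 'In' example and fails for each 'Out' one.
(5,5): first 5, has this property → In.
(11,9): first 11, has this property → In.
(1,9): first 1, does not fit → Out.
(2,4): first 2, does not fit → Out.
(1,12): first 1, does not fit → Out.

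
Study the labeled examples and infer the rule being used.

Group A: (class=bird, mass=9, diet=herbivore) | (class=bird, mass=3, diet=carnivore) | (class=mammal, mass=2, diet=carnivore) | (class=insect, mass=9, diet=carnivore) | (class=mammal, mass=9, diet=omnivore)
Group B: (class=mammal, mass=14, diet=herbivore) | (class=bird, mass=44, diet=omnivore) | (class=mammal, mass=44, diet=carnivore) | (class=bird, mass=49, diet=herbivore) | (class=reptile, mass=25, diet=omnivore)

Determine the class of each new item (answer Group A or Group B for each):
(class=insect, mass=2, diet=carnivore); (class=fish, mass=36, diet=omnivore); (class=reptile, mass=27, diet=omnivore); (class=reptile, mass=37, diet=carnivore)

A rule that fits every label: mass ≤ 9 — true of each 'Group A' example, false of each 'Group B' one.
(class=insect, mass=2, diet=carnivore) → mass = 2 → Group A. (class=fish, mass=36, diet=omnivore) → mass = 36 → Group B. (class=reptile, mass=27, diet=omnivore) → mass = 27 → Group B. (class=reptile, mass=37, diet=carnivore) → mass = 37 → Group B.

Group A, Group B, Group B, Group B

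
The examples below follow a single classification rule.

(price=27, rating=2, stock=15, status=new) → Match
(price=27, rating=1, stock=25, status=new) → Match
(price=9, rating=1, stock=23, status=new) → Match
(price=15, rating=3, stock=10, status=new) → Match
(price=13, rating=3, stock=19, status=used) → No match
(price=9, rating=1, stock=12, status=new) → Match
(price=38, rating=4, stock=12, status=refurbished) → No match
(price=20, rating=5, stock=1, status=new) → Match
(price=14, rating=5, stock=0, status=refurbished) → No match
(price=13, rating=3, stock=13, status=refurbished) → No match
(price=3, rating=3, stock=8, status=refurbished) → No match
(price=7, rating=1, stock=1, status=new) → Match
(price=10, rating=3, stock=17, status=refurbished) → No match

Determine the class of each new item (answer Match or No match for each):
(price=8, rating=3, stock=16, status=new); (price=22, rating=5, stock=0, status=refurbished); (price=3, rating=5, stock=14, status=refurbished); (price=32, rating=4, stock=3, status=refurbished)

Match, No match, No match, No match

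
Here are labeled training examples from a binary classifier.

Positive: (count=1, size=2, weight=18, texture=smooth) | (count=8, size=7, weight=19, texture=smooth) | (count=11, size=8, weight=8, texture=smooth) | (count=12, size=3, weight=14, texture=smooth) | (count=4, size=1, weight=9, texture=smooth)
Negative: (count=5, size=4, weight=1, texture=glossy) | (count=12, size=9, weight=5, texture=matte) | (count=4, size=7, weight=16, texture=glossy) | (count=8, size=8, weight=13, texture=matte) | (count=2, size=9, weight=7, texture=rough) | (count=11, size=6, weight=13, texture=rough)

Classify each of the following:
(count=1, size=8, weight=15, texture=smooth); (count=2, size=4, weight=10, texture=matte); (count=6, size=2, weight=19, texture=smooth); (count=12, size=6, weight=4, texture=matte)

Positive, Negative, Positive, Negative

One predicate separates the groups cleanly: texture is smooth.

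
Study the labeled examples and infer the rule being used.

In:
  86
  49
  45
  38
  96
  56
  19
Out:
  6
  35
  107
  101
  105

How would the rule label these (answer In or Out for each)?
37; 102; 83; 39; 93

Rule: digit sum ≥ 9. This holds for each 'In' example and fails for each 'Out' one.

In, Out, In, In, In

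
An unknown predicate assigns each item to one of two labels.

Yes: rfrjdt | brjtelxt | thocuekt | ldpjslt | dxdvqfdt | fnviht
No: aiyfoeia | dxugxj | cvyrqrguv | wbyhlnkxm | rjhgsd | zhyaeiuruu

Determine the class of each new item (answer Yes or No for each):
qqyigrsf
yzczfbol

No, No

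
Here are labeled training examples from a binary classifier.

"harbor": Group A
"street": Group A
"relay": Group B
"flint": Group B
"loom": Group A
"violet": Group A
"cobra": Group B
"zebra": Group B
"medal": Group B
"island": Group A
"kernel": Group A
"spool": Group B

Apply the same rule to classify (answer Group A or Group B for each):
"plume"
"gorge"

Looking at the examples, the only property every 'Group A' case has and every 'Group B' case lacks is: even length.
"plume" → length 5 → Group B.
"gorge" → length 5 → Group B.

Group B, Group B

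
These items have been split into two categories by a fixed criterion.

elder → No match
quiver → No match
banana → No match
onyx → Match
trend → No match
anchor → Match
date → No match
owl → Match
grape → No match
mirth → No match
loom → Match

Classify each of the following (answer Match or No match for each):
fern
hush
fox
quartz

A rule that fits every label: contains 'o' — true of each 'Match' example, false of each 'No match' one.

No match, No match, Match, No match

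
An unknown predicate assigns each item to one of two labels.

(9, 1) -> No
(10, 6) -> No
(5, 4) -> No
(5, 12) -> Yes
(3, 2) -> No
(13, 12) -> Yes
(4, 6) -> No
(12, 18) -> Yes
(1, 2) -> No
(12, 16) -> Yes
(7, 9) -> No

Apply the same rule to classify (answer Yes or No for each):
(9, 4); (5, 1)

The distinguishing property — sum ≥ 17 — holds for all the 'Yes' cases and none of the 'No' cases.
(9, 4) → 9+4 = 13 → No.
(5, 1) → 5+1 = 6 → No.

No, No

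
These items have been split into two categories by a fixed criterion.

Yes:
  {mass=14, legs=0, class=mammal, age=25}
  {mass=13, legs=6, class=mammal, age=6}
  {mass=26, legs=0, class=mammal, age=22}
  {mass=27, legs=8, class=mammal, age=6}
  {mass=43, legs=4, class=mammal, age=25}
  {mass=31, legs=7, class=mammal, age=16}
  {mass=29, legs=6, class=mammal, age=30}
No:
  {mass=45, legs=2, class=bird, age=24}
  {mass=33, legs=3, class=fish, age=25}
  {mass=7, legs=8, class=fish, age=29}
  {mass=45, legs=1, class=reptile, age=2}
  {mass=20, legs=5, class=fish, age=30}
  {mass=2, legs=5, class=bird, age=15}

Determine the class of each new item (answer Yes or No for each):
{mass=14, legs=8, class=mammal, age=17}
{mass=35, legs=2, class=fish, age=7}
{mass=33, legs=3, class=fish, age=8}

The classifier is using: class is mammal.

Yes, No, No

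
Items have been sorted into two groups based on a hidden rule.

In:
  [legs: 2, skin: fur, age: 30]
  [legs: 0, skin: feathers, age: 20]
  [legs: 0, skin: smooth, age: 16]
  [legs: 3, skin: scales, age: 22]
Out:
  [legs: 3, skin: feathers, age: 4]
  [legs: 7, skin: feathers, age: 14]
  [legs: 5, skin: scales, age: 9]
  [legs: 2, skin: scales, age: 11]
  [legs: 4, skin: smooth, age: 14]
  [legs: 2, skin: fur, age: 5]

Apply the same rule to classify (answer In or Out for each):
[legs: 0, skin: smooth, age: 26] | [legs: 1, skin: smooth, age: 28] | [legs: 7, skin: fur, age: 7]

In, In, Out

All 'In' examples share one property — age ≥ 16 — and every 'Out' example lacks it.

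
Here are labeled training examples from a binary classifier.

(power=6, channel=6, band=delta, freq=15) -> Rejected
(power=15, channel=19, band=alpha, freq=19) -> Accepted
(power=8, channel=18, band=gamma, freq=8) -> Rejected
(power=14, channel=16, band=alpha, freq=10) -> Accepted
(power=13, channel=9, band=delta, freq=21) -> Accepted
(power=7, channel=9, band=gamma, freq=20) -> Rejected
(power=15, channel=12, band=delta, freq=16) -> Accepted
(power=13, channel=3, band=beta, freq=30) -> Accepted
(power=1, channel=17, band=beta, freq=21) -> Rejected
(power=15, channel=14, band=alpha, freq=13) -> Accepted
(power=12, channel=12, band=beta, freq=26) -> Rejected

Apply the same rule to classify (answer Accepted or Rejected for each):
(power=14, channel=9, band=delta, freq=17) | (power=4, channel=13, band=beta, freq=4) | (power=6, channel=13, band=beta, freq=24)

Accepted, Rejected, Rejected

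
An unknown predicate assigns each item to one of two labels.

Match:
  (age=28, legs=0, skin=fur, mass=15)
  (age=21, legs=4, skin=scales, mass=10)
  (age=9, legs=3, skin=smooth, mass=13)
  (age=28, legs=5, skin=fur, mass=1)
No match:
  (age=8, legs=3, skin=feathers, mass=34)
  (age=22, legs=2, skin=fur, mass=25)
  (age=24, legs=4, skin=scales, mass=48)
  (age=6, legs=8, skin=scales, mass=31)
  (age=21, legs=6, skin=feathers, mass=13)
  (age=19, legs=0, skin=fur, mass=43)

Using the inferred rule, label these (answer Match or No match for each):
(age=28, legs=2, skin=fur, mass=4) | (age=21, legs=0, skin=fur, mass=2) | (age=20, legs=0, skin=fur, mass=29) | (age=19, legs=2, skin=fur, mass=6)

Match, Match, No match, Match

A rule that fits every label: legs ≤ 5 AND mass ≤ 15 — true of each 'Match' example, false of each 'No match' one.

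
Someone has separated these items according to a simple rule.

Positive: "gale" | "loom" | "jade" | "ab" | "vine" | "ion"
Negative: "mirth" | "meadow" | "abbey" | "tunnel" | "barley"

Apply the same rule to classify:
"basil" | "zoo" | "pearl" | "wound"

The rule appears to be: length ≤ 4.
"basil": Negative (length 5). "zoo": Positive (length 3). "pearl": Negative (length 5). "wound": Negative (length 5).

Negative, Positive, Negative, Negative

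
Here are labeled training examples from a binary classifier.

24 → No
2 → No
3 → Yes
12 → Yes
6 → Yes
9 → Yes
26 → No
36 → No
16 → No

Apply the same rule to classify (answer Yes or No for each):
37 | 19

No, No

Rule: multiple of 3 AND at most 12. This holds for each 'Yes' example and fails for each 'No' one.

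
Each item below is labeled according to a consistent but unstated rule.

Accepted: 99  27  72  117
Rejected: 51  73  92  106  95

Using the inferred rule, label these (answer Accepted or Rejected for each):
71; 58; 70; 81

Rejected, Rejected, Rejected, Accepted

The classifier is using: multiple of 9.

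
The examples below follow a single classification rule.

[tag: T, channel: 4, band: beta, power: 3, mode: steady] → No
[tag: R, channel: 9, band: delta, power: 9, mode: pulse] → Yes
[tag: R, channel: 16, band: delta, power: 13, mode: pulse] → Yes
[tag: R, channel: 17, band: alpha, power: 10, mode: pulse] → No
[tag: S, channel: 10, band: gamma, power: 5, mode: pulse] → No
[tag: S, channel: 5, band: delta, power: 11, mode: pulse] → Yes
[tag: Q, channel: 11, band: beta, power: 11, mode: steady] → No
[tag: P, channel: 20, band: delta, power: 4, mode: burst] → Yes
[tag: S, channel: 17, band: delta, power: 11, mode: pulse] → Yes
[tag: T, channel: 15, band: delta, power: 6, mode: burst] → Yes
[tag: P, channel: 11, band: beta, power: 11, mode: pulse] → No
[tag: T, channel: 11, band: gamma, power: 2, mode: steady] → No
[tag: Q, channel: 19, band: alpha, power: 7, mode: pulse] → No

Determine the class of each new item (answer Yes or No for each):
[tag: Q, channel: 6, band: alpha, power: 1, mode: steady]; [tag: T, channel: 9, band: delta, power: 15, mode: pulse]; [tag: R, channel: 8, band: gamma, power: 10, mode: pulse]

Rule: band is delta. This holds for each 'Yes' example and fails for each 'No' one.
[tag: Q, channel: 6, band: alpha, power: 1, mode: steady] — band is alpha, hence No.
[tag: T, channel: 9, band: delta, power: 15, mode: pulse] — band is delta, hence Yes.
[tag: R, channel: 8, band: gamma, power: 10, mode: pulse] — band is gamma, hence No.

No, Yes, No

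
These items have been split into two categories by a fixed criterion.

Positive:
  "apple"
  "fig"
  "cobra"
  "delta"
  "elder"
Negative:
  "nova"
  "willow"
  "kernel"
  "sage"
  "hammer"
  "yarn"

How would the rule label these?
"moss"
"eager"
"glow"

Negative, Positive, Negative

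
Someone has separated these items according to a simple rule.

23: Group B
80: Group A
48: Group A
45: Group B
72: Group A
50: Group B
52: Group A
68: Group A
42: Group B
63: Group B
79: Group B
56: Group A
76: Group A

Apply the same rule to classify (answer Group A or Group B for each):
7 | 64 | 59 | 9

Group B, Group A, Group B, Group B

'Group A' ⟺ multiple of 4.
7 — 7 = 4·1 + 3, hence Group B. 64 — 64 = 4·16, hence Group A. 59 — 59 = 4·14 + 3, hence Group B. 9 — 9 = 4·2 + 1, hence Group B.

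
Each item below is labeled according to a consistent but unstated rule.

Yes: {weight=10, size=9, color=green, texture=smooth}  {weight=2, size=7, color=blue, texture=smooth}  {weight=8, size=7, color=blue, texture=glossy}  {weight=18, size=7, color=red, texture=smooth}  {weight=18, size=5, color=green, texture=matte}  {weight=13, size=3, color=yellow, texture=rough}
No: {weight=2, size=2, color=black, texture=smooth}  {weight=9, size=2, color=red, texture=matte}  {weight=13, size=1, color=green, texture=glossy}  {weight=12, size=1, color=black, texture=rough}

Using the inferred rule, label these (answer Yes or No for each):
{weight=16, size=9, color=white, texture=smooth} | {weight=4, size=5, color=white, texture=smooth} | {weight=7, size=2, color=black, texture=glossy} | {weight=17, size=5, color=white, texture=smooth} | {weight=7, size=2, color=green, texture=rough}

Yes, Yes, No, Yes, No

Rule: size ≥ 3. This holds for each 'Yes' example and fails for each 'No' one.
{weight=16, size=9, color=white, texture=smooth}: Yes (size = 9). {weight=4, size=5, color=white, texture=smooth}: Yes (size = 5). {weight=7, size=2, color=black, texture=glossy}: No (size = 2). {weight=17, size=5, color=white, texture=smooth}: Yes (size = 5). {weight=7, size=2, color=green, texture=rough}: No (size = 2).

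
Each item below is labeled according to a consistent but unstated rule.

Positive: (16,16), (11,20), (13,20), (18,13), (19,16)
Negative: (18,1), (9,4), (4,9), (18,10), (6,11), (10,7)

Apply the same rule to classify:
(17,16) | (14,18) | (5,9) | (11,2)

Positive, Positive, Negative, Negative

One predicate separates the groups cleanly: sum ≥ 31.
(17,16) → 17+16 = 33 → Positive. (14,18) → 14+18 = 32 → Positive. (5,9) → 5+9 = 14 → Negative. (11,2) → 11+2 = 13 → Negative.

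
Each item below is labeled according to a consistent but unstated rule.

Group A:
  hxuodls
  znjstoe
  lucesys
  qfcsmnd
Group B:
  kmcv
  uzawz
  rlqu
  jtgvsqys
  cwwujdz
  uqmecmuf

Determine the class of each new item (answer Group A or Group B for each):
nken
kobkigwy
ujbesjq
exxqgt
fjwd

All 'Group A' examples share one property — odd length AND contains 's' — and every 'Group B' example lacks it.

Group B, Group B, Group A, Group B, Group B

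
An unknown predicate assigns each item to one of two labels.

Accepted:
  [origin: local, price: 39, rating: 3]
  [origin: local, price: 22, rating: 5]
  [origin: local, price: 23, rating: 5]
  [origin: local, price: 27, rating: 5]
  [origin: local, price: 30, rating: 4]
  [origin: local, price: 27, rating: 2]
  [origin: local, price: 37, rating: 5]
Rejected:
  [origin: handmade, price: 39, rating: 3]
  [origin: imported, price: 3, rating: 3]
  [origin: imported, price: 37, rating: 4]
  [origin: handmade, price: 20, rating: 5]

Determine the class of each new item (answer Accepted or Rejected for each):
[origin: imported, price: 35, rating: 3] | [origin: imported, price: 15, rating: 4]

Rejected, Rejected

The rule appears to be: origin is local.
[origin: imported, price: 35, rating: 3] — origin is imported, hence Rejected. [origin: imported, price: 15, rating: 4] — origin is imported, hence Rejected.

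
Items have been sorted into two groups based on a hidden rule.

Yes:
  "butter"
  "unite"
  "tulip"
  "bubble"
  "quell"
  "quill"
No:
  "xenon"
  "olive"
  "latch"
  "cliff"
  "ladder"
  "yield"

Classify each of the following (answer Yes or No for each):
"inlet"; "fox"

Comparing the two groups points to one rule — contains 'u'.
No: "inlet", since no 'u'. No: "fox", since no 'u'.

No, No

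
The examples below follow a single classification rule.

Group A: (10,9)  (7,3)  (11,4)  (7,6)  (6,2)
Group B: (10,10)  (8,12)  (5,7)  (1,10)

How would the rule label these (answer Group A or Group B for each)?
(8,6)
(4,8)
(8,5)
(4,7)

Group A, Group B, Group A, Group B

The rule appears to be: first > second.
(8,6) — 8 > 6, hence Group A.
(4,8) — 4 < 8, hence Group B.
(8,5) — 8 > 5, hence Group A.
(4,7) — 4 < 7, hence Group B.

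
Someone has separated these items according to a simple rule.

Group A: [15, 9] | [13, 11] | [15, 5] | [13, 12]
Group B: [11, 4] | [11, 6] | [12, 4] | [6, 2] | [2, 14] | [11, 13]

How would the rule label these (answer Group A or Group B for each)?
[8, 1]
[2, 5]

All 'Group A' examples share one property — first ≥ 13 — and every 'Group B' example lacks it.
[8, 1]: first 8 — does not pass, so Group B. [2, 5]: first 2 — does not pass, so Group B.

Group B, Group B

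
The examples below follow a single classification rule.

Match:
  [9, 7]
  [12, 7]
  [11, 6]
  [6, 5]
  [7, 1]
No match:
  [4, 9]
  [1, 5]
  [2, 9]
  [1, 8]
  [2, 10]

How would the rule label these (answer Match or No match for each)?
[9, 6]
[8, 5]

The classifier is using: first > second.
[9, 6]: Match (9 > 6). [8, 5]: Match (8 > 5).

Match, Match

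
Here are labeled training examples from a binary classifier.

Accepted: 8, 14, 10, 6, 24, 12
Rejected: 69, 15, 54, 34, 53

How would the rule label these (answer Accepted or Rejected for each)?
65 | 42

A rule that fits every label: even AND at most 24 — true of each 'Accepted' example, false of each 'Rejected' one.
65: Rejected (65 is odd, 65 > 24).
42: Rejected (42 is even, 42 > 24).

Rejected, Rejected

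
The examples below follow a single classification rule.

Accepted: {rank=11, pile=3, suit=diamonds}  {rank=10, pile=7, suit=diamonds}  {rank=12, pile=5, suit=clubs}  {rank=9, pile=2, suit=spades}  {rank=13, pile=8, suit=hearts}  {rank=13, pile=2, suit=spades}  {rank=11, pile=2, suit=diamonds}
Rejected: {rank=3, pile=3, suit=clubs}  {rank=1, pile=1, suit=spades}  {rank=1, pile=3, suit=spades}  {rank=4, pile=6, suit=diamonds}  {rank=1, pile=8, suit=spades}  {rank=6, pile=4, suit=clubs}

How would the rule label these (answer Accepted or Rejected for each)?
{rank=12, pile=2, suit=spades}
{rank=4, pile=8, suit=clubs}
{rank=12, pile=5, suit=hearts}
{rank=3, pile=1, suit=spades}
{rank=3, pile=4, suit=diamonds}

All 'Accepted' examples share one property — rank ≥ 9 — and every 'Rejected' example lacks it.

Accepted, Rejected, Accepted, Rejected, Rejected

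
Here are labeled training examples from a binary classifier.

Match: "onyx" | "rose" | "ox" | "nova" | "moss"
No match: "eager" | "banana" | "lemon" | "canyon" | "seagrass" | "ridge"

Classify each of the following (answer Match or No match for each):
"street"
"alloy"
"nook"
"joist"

The common property of the 'Match' items is: length ≤ 4. No 'No match' item has it.
"street" → length 6 → No match.
"alloy" → length 5 → No match.
"nook" → length 4 → Match.
"joist" → length 5 → No match.

No match, No match, Match, No match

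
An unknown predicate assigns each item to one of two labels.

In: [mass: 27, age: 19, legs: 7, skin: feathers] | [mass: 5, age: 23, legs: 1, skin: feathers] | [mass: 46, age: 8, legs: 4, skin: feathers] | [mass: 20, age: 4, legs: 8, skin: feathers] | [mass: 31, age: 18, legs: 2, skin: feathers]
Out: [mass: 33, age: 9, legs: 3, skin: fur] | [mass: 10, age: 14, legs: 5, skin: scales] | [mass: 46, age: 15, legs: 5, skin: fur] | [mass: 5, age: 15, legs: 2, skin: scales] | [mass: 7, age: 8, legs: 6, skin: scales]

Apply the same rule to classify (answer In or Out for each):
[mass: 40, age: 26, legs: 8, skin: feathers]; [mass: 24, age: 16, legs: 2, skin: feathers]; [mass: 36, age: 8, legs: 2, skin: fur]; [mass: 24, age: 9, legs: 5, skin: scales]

In, In, Out, Out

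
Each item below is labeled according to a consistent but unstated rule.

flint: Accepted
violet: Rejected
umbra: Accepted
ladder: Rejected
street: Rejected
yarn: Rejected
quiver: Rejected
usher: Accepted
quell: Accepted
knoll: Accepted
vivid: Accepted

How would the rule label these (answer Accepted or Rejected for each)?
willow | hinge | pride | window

Rejected, Accepted, Accepted, Rejected

Rule: odd length. This holds for each 'Accepted' example and fails for each 'Rejected' one.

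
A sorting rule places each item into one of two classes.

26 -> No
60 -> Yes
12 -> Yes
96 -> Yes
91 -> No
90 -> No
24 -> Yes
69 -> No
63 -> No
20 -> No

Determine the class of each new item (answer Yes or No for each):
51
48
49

The distinguishing property — multiple of 12 — holds for all the 'Yes' cases and none of the 'No' cases.
51 → 51 = 12·4 + 3 → No.
48 → 48 = 12·4 → Yes.
49 → 49 = 12·4 + 1 → No.

No, Yes, No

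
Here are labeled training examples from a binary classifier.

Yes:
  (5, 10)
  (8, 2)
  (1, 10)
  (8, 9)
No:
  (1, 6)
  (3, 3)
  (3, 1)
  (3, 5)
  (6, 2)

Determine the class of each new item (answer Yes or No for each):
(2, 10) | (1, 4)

All 'Yes' examples share one property — sum ≥ 10 — and every 'No' example lacks it.
(2, 10): 2+10 = 12 — passes, so Yes. (1, 4): 1+4 = 5 — does not fit, so No.

Yes, No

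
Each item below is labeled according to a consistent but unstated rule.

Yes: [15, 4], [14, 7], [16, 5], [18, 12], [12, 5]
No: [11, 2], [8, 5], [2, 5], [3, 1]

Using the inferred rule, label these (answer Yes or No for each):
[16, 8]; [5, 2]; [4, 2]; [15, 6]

The distinguishing property — sum ≥ 17 — holds for all the 'Yes' cases and none of the 'No' cases.

Yes, No, No, Yes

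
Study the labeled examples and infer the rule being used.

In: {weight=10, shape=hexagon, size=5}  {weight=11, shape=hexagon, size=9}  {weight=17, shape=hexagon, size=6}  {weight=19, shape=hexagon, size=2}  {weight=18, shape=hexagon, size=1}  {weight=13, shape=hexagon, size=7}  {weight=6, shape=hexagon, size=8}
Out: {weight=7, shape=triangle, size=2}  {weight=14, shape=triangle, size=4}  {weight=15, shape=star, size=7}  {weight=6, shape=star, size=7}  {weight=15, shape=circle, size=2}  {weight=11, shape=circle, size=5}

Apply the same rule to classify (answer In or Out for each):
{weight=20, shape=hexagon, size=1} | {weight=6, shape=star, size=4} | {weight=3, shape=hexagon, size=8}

In, Out, In

Every 'In' example satisfies: shape is hexagon. None of the 'Out' examples do.
In: {weight=20, shape=hexagon, size=1}, since shape is hexagon.
Out: {weight=6, shape=star, size=4}, since shape is star.
In: {weight=3, shape=hexagon, size=8}, since shape is hexagon.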